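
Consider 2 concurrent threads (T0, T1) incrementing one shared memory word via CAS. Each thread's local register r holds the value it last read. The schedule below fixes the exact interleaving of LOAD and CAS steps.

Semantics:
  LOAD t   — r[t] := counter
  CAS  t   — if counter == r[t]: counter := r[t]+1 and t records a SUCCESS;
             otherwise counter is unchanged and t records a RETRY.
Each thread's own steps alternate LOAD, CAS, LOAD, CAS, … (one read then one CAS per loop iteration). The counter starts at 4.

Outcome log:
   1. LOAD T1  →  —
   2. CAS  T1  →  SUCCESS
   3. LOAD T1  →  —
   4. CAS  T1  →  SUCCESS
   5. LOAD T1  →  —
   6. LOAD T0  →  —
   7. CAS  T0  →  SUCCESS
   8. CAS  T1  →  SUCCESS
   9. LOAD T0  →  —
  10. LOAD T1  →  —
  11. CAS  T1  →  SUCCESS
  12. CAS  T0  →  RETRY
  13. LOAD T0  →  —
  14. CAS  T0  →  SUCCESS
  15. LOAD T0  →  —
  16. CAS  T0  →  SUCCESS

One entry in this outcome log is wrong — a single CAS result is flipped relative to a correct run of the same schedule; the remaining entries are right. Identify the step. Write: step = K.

step = 8

Correct run:
   1) LOAD T1:  M=4  r_T1=4
   2) CAS  T1:  M=5  r_T1=4 ✓
   3) LOAD T1:  M=5  r_T1=5
   4) CAS  T1:  M=6  r_T1=5 ✓
   5) LOAD T1:  M=6  r_T1=6
   6) LOAD T0:  M=6  r_T0=6
   7) CAS  T0:  M=7  r_T0=6 ✓
   8) CAS  T1:  M=7  r_T1=6 ✗
   9) LOAD T0:  M=7  r_T0=7
  10) LOAD T1:  M=7  r_T1=7
  11) CAS  T1:  M=8  r_T1=7 ✓
  12) CAS  T0:  M=8  r_T0=7 ✗
  13) LOAD T0:  M=8  r_T0=8
  14) CAS  T0:  M=9  r_T0=8 ✓
  15) LOAD T0:  M=9  r_T0=9
  16) CAS  T0:  M=10  r_T0=9 ✓
Log disagrees first at step 8.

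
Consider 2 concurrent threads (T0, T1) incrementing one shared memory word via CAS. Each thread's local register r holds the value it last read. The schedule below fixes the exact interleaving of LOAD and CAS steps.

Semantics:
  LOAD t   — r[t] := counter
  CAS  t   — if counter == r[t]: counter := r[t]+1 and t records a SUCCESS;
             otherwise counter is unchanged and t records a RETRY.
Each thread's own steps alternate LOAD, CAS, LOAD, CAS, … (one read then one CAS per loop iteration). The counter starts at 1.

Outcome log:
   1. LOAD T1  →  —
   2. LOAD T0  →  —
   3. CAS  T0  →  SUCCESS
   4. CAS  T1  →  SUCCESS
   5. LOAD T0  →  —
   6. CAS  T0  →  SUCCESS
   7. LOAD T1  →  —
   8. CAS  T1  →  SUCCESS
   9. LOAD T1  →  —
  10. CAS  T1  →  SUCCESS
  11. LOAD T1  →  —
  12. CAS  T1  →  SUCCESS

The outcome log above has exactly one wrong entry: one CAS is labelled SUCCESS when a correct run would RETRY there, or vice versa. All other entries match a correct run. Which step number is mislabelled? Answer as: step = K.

Reference trace:
[1] T1.load  rd  (counter 1, T1.r 1)
[2] T0.load  rd  (counter 1, T0.r 1)
[3] T0.cas  hit  (counter 2, T0.r 1)
[4] T1.cas  miss  (counter 2, T1.r 1)
[5] T0.load  rd  (counter 2, T0.r 2)
[6] T0.cas  hit  (counter 3, T0.r 2)
[7] T1.load  rd  (counter 3, T1.r 3)
[8] T1.cas  hit  (counter 4, T1.r 3)
[9] T1.load  rd  (counter 4, T1.r 4)
[10] T1.cas  hit  (counter 5, T1.r 4)
[11] T1.load  rd  (counter 5, T1.r 5)
[12] T1.cas  hit  (counter 6, T1.r 5)
Log disagrees first at step 4.

step = 4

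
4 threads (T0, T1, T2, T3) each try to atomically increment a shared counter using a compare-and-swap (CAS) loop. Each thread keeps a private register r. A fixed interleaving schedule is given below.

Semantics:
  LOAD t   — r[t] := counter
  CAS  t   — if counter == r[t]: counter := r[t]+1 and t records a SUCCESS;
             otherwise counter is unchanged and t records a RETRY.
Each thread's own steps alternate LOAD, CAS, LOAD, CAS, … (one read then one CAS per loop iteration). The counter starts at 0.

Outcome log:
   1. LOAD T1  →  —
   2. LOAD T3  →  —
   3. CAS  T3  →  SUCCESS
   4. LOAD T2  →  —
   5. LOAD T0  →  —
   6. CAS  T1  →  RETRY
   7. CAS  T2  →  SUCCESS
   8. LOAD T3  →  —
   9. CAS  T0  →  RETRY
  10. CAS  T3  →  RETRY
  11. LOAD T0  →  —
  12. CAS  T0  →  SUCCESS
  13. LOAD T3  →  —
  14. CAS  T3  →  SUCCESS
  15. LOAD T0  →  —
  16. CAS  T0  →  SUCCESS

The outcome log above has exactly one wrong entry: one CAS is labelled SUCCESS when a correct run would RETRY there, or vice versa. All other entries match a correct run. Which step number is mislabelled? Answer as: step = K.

step = 10

Reference trace:
T1 LOAD — after: cnt=0, r=0 — load
T3 LOAD — after: cnt=0, r=0 — load
T3 CAS — after: cnt=1, r=0 — ok
T2 LOAD — after: cnt=1, r=1 — load
T0 LOAD — after: cnt=1, r=1 — load
T1 CAS — after: cnt=1, r=0 — retry
T2 CAS — after: cnt=2, r=1 — ok
T3 LOAD — after: cnt=2, r=2 — load
T0 CAS — after: cnt=2, r=1 — retry
T3 CAS — after: cnt=3, r=2 — ok
T0 LOAD — after: cnt=3, r=3 — load
T0 CAS — after: cnt=4, r=3 — ok
T3 LOAD — after: cnt=4, r=4 — load
T3 CAS — after: cnt=5, r=4 — ok
T0 LOAD — after: cnt=5, r=5 — load
T0 CAS — after: cnt=6, r=5 — ok
Mismatch at 10.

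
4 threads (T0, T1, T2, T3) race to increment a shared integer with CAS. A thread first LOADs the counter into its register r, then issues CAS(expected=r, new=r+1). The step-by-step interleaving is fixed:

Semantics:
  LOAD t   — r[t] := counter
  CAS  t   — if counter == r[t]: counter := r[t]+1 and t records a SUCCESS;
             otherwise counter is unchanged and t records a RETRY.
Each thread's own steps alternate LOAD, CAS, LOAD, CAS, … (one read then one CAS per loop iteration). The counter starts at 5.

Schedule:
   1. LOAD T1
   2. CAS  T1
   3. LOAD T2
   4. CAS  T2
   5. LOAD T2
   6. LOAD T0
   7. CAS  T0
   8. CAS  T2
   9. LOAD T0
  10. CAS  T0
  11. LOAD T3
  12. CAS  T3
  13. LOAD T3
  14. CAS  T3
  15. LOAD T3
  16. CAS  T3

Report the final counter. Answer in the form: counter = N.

step 1: T1 LOAD ⇒ load; ctr=5 reg=5
step 2: T1 CAS ⇒ ok; ctr=6 reg=5
step 3: T2 LOAD ⇒ load; ctr=6 reg=6
step 4: T2 CAS ⇒ ok; ctr=7 reg=6
step 5: T2 LOAD ⇒ load; ctr=7 reg=7
step 6: T0 LOAD ⇒ load; ctr=7 reg=7
step 7: T0 CAS ⇒ ok; ctr=8 reg=7
step 8: T2 CAS ⇒ retry; ctr=8 reg=7
step 9: T0 LOAD ⇒ load; ctr=8 reg=8
step 10: T0 CAS ⇒ ok; ctr=9 reg=8
step 11: T3 LOAD ⇒ load; ctr=9 reg=9
step 12: T3 CAS ⇒ ok; ctr=10 reg=9
step 13: T3 LOAD ⇒ load; ctr=10 reg=10
step 14: T3 CAS ⇒ ok; ctr=11 reg=10
step 15: T3 LOAD ⇒ load; ctr=11 reg=11
step 16: T3 CAS ⇒ ok; ctr=12 reg=11

counter = 12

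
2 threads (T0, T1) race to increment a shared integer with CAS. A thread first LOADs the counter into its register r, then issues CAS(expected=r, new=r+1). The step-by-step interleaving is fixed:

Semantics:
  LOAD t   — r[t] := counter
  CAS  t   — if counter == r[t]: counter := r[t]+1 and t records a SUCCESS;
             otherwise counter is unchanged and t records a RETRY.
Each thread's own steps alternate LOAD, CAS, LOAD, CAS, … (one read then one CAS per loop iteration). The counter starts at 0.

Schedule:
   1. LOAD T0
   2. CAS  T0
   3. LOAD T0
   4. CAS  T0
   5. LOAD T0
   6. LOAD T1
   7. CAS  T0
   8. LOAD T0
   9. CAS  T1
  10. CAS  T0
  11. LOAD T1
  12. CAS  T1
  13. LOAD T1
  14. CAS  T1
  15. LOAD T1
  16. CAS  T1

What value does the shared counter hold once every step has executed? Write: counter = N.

counter = 7

1. LOAD T0 → mem=0 r[T0]=0 [LOAD]
2. CAS T0 → mem=1 r[T0]=0 [OK]
3. LOAD T0 → mem=1 r[T0]=1 [LOAD]
4. CAS T0 → mem=2 r[T0]=1 [OK]
5. LOAD T0 → mem=2 r[T0]=2 [LOAD]
6. LOAD T1 → mem=2 r[T1]=2 [LOAD]
7. CAS T0 → mem=3 r[T0]=2 [OK]
8. LOAD T0 → mem=3 r[T0]=3 [LOAD]
9. CAS T1 → mem=3 r[T1]=2 [RETRY]
10. CAS T0 → mem=4 r[T0]=3 [OK]
11. LOAD T1 → mem=4 r[T1]=4 [LOAD]
12. CAS T1 → mem=5 r[T1]=4 [OK]
13. LOAD T1 → mem=5 r[T1]=5 [LOAD]
14. CAS T1 → mem=6 r[T1]=5 [OK]
15. LOAD T1 → mem=6 r[T1]=6 [LOAD]
16. CAS T1 → mem=7 r[T1]=6 [OK]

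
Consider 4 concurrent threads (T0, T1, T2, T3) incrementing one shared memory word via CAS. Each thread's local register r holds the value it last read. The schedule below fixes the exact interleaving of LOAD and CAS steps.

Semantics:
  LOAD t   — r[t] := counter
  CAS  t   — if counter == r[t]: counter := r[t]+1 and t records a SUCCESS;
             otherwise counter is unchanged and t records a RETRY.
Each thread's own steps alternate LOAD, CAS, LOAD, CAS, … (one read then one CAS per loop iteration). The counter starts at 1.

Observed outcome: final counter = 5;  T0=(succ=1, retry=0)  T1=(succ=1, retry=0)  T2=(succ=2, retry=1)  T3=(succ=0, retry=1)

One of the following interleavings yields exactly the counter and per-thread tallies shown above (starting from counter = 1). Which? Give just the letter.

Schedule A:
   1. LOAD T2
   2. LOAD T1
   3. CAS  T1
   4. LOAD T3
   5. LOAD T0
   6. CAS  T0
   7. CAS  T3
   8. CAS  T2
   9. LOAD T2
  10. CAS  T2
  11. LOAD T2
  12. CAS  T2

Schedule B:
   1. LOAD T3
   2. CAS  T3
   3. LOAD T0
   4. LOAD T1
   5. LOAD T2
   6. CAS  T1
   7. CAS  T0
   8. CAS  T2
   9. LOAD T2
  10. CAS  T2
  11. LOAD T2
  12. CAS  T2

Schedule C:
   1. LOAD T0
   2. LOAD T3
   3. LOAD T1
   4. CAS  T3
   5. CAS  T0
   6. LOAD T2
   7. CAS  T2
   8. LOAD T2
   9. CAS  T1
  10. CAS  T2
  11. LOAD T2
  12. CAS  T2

Simulating candidate A:
1. LOAD T2 → mem=1 r[T2]=1 [LOAD]
2. LOAD T1 → mem=1 r[T1]=1 [LOAD]
3. CAS T1 → mem=2 r[T1]=1 [OK]
4. LOAD T3 → mem=2 r[T3]=2 [LOAD]
5. LOAD T0 → mem=2 r[T0]=2 [LOAD]
6. CAS T0 → mem=3 r[T0]=2 [OK]
7. CAS T3 → mem=3 r[T3]=2 [RETRY]
8. CAS T2 → mem=3 r[T2]=1 [RETRY]
9. LOAD T2 → mem=3 r[T2]=3 [LOAD]
10. CAS T2 → mem=4 r[T2]=3 [OK]
11. LOAD T2 → mem=4 r[T2]=4 [LOAD]
12. CAS T2 → mem=5 r[T2]=4 [OK]

A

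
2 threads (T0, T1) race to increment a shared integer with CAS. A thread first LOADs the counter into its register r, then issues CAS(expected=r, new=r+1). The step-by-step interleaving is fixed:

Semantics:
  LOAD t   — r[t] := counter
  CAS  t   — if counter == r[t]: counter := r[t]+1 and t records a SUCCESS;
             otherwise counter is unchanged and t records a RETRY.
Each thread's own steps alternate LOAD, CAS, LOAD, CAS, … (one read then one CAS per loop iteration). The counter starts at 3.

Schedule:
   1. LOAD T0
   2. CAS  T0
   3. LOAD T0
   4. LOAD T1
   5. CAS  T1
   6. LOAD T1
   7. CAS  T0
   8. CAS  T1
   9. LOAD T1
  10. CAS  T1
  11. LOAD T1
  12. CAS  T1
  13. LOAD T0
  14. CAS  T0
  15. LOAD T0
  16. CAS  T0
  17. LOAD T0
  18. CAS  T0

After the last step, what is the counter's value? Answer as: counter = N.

   1) LOAD T0:  M=3  r_T0=3
   2) CAS  T0:  M=4  r_T0=3 ✓
   3) LOAD T0:  M=4  r_T0=4
   4) LOAD T1:  M=4  r_T1=4
   5) CAS  T1:  M=5  r_T1=4 ✓
   6) LOAD T1:  M=5  r_T1=5
   7) CAS  T0:  M=5  r_T0=4 ✗
   8) CAS  T1:  M=6  r_T1=5 ✓
   9) LOAD T1:  M=6  r_T1=6
  10) CAS  T1:  M=7  r_T1=6 ✓
  11) LOAD T1:  M=7  r_T1=7
  12) CAS  T1:  M=8  r_T1=7 ✓
  13) LOAD T0:  M=8  r_T0=8
  14) CAS  T0:  M=9  r_T0=8 ✓
  15) LOAD T0:  M=9  r_T0=9
  16) CAS  T0:  M=10  r_T0=9 ✓
  17) LOAD T0:  M=10  r_T0=10
  18) CAS  T0:  M=11  r_T0=10 ✓

counter = 11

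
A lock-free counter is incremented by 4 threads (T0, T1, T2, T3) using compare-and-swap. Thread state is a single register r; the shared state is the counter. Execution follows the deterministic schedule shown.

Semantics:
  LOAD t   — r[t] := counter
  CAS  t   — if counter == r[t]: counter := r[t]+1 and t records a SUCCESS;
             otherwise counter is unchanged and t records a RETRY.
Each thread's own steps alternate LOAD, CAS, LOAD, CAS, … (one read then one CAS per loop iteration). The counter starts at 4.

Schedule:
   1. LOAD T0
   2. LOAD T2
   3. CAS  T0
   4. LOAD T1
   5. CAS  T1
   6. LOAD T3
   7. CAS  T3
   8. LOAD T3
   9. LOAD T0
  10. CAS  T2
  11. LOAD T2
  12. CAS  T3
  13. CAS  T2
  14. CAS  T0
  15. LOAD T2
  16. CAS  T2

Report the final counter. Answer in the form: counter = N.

1. LOAD T0 → mem=4 r[T0]=4 [LOAD]
2. LOAD T2 → mem=4 r[T2]=4 [LOAD]
3. CAS T0 → mem=5 r[T0]=4 [OK]
4. LOAD T1 → mem=5 r[T1]=5 [LOAD]
5. CAS T1 → mem=6 r[T1]=5 [OK]
6. LOAD T3 → mem=6 r[T3]=6 [LOAD]
7. CAS T3 → mem=7 r[T3]=6 [OK]
8. LOAD T3 → mem=7 r[T3]=7 [LOAD]
9. LOAD T0 → mem=7 r[T0]=7 [LOAD]
10. CAS T2 → mem=7 r[T2]=4 [RETRY]
11. LOAD T2 → mem=7 r[T2]=7 [LOAD]
12. CAS T3 → mem=8 r[T3]=7 [OK]
13. CAS T2 → mem=8 r[T2]=7 [RETRY]
14. CAS T0 → mem=8 r[T0]=7 [RETRY]
15. LOAD T2 → mem=8 r[T2]=8 [LOAD]
16. CAS T2 → mem=9 r[T2]=8 [OK]

counter = 9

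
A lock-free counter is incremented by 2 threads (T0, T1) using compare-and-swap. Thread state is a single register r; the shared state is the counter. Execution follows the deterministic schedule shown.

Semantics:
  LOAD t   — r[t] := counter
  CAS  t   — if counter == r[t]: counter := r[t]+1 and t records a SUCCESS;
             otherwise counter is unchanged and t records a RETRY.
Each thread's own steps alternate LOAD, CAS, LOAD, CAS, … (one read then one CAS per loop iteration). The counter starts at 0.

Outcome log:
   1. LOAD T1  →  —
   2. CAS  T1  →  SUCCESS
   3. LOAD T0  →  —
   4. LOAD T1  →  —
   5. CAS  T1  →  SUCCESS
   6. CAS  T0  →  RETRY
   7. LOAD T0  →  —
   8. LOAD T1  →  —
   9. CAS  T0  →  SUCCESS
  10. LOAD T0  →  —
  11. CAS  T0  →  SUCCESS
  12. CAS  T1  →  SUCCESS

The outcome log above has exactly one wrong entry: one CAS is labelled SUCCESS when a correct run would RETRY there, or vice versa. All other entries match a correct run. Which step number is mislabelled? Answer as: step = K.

Correct run:
T1 LOAD — after: cnt=0, r=0 — load
T1 CAS — after: cnt=1, r=0 — ok
T0 LOAD — after: cnt=1, r=1 — load
T1 LOAD — after: cnt=1, r=1 — load
T1 CAS — after: cnt=2, r=1 — ok
T0 CAS — after: cnt=2, r=1 — retry
T0 LOAD — after: cnt=2, r=2 — load
T1 LOAD — after: cnt=2, r=2 — load
T0 CAS — after: cnt=3, r=2 — ok
T0 LOAD — after: cnt=3, r=3 — load
T0 CAS — after: cnt=4, r=3 — ok
T1 CAS — after: cnt=4, r=2 — retry
Flip is step 12.

step = 12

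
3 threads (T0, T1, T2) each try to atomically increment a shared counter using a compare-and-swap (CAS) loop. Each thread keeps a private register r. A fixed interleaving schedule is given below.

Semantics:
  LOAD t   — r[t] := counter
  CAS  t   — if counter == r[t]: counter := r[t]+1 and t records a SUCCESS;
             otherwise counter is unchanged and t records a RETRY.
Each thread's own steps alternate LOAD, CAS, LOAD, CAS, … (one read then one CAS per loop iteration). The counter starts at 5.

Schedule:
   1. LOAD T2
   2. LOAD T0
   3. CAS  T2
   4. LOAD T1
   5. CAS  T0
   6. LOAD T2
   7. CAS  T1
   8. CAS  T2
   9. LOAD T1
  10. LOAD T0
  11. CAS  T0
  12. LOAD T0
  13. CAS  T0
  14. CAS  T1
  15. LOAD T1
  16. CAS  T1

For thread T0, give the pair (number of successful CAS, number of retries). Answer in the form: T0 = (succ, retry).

T0 = (2, 1)

T2 LOAD — after: cnt=5, r=5 — load
T0 LOAD — after: cnt=5, r=5 — load
T2 CAS — after: cnt=6, r=5 — ok
T1 LOAD — after: cnt=6, r=6 — load
T0 CAS — after: cnt=6, r=5 — retry
T2 LOAD — after: cnt=6, r=6 — load
T1 CAS — after: cnt=7, r=6 — ok
T2 CAS — after: cnt=7, r=6 — retry
T1 LOAD — after: cnt=7, r=7 — load
T0 LOAD — after: cnt=7, r=7 — load
T0 CAS — after: cnt=8, r=7 — ok
T0 LOAD — after: cnt=8, r=8 — load
T0 CAS — after: cnt=9, r=8 — ok
T1 CAS — after: cnt=9, r=7 — retry
T1 LOAD — after: cnt=9, r=9 — load
T1 CAS — after: cnt=10, r=9 — ok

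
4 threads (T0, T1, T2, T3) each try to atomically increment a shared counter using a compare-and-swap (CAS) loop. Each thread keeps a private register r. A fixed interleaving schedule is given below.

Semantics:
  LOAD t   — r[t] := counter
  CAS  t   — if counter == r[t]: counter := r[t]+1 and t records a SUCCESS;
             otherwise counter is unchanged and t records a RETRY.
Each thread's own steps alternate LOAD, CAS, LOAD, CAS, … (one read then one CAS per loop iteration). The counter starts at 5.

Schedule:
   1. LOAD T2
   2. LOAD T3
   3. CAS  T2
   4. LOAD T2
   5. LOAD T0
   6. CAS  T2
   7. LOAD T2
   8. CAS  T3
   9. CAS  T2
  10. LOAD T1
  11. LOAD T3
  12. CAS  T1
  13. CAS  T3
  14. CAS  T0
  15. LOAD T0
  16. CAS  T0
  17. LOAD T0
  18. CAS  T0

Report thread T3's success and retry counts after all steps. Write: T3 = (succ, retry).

T2 LOAD — after: cnt=5, r=5 — load
T3 LOAD — after: cnt=5, r=5 — load
T2 CAS — after: cnt=6, r=5 — ok
T2 LOAD — after: cnt=6, r=6 — load
T0 LOAD — after: cnt=6, r=6 — load
T2 CAS — after: cnt=7, r=6 — ok
T2 LOAD — after: cnt=7, r=7 — load
T3 CAS — after: cnt=7, r=5 — retry
T2 CAS — after: cnt=8, r=7 — ok
T1 LOAD — after: cnt=8, r=8 — load
T3 LOAD — after: cnt=8, r=8 — load
T1 CAS — after: cnt=9, r=8 — ok
T3 CAS — after: cnt=9, r=8 — retry
T0 CAS — after: cnt=9, r=6 — retry
T0 LOAD — after: cnt=9, r=9 — load
T0 CAS — after: cnt=10, r=9 — ok
T0 LOAD — after: cnt=10, r=10 — load
T0 CAS — after: cnt=11, r=10 — ok

T3 = (0, 2)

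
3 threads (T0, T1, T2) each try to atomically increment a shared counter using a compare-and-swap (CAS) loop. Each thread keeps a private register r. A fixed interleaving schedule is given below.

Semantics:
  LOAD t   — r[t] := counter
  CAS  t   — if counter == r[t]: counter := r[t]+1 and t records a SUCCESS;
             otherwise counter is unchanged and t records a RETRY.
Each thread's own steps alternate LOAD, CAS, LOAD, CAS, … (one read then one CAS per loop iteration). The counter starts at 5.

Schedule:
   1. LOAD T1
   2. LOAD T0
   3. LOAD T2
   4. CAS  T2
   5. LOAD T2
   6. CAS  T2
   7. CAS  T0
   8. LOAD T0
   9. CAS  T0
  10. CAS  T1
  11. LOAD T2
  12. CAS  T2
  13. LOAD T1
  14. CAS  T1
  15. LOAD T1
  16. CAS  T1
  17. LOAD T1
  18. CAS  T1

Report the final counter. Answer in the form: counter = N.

counter = 12

step 1: T1 LOAD ⇒ load; ctr=5 reg=5
step 2: T0 LOAD ⇒ load; ctr=5 reg=5
step 3: T2 LOAD ⇒ load; ctr=5 reg=5
step 4: T2 CAS ⇒ ok; ctr=6 reg=5
step 5: T2 LOAD ⇒ load; ctr=6 reg=6
step 6: T2 CAS ⇒ ok; ctr=7 reg=6
step 7: T0 CAS ⇒ retry; ctr=7 reg=5
step 8: T0 LOAD ⇒ load; ctr=7 reg=7
step 9: T0 CAS ⇒ ok; ctr=8 reg=7
step 10: T1 CAS ⇒ retry; ctr=8 reg=5
step 11: T2 LOAD ⇒ load; ctr=8 reg=8
step 12: T2 CAS ⇒ ok; ctr=9 reg=8
step 13: T1 LOAD ⇒ load; ctr=9 reg=9
step 14: T1 CAS ⇒ ok; ctr=10 reg=9
step 15: T1 LOAD ⇒ load; ctr=10 reg=10
step 16: T1 CAS ⇒ ok; ctr=11 reg=10
step 17: T1 LOAD ⇒ load; ctr=11 reg=11
step 18: T1 CAS ⇒ ok; ctr=12 reg=11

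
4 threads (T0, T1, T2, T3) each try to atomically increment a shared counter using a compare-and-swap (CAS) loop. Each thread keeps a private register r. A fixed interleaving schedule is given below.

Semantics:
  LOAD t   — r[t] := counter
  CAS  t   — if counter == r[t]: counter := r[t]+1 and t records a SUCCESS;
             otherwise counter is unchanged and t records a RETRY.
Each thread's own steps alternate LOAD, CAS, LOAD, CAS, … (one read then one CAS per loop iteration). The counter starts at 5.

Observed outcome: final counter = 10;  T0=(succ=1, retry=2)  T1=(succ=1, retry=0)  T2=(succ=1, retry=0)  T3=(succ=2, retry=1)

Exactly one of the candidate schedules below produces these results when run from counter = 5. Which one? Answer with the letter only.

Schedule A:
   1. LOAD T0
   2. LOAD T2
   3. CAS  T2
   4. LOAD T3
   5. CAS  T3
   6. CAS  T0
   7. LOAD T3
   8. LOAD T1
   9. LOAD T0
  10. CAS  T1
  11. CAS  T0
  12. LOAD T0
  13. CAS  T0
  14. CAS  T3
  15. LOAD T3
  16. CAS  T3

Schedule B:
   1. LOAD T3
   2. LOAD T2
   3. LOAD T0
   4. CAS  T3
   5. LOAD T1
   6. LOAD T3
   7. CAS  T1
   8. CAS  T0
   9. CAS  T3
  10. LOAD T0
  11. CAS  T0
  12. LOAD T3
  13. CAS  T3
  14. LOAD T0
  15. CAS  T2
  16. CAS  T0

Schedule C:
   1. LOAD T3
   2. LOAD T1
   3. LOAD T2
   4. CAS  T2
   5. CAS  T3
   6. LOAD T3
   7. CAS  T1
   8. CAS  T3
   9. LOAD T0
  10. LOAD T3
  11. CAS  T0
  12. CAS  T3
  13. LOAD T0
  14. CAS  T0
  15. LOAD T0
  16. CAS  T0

A

Simulating candidate A:
#1 T0 reads 5
#2 T2 reads 5
#3 T2 CAS(5→6) writes; counter now 6
#4 T3 reads 6
#5 T3 CAS(6→7) writes; counter now 7
#6 T0 CAS(5→6) fails; counter now 7
#7 T3 reads 7
#8 T1 reads 7
#9 T0 reads 7
#10 T1 CAS(7→8) writes; counter now 8
#11 T0 CAS(7→8) fails; counter now 8
#12 T0 reads 8
#13 T0 CAS(8→9) writes; counter now 9
#14 T3 CAS(7→8) fails; counter now 9
#15 T3 reads 9
#16 T3 CAS(9→10) writes; counter now 10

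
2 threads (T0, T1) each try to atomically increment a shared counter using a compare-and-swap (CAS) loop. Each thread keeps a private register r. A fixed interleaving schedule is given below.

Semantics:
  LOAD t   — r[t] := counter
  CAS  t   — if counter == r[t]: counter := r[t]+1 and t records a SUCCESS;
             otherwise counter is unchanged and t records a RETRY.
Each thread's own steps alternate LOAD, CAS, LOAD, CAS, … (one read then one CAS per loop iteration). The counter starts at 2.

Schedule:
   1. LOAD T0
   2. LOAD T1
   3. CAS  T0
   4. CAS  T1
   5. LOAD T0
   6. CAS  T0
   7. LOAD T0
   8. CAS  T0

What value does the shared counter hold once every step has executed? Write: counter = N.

counter = 5

T0 LOAD — after: cnt=2, r=2 — load
T1 LOAD — after: cnt=2, r=2 — load
T0 CAS — after: cnt=3, r=2 — ok
T1 CAS — after: cnt=3, r=2 — retry
T0 LOAD — after: cnt=3, r=3 — load
T0 CAS — after: cnt=4, r=3 — ok
T0 LOAD — after: cnt=4, r=4 — load
T0 CAS — after: cnt=5, r=4 — ok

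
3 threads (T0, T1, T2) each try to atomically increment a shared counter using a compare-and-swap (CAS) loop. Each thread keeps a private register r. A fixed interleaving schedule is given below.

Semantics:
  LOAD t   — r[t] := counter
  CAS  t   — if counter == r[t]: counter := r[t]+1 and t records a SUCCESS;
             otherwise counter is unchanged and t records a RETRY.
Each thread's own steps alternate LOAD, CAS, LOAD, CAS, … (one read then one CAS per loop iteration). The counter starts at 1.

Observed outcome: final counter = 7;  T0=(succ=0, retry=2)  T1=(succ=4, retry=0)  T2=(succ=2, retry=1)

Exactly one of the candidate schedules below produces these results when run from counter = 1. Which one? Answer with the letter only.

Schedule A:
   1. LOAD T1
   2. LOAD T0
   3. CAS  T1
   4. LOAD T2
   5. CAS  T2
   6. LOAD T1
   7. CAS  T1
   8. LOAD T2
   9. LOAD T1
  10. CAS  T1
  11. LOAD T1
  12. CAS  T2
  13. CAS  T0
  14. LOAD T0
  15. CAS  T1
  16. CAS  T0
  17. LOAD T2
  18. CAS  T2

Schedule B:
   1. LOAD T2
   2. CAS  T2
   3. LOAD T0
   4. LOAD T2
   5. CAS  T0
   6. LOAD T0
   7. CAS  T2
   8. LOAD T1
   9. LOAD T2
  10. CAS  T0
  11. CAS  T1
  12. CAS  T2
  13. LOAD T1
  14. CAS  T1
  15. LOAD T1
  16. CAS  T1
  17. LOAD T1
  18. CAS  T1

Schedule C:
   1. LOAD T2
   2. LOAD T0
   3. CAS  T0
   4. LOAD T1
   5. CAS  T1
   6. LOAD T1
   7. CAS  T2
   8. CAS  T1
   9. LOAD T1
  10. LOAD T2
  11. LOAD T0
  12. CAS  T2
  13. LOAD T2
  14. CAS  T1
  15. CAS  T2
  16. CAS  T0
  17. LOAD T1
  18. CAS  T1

A

Run A:
T1 LOAD — after: cnt=1, r=1 — load
T0 LOAD — after: cnt=1, r=1 — load
T1 CAS — after: cnt=2, r=1 — ok
T2 LOAD — after: cnt=2, r=2 — load
T2 CAS — after: cnt=3, r=2 — ok
T1 LOAD — after: cnt=3, r=3 — load
T1 CAS — after: cnt=4, r=3 — ok
T2 LOAD — after: cnt=4, r=4 — load
T1 LOAD — after: cnt=4, r=4 — load
T1 CAS — after: cnt=5, r=4 — ok
T1 LOAD — after: cnt=5, r=5 — load
T2 CAS — after: cnt=5, r=4 — retry
T0 CAS — after: cnt=5, r=1 — retry
T0 LOAD — after: cnt=5, r=5 — load
T1 CAS — after: cnt=6, r=5 — ok
T0 CAS — after: cnt=6, r=5 — retry
T2 LOAD — after: cnt=6, r=6 — load
T2 CAS — after: cnt=7, r=6 — ok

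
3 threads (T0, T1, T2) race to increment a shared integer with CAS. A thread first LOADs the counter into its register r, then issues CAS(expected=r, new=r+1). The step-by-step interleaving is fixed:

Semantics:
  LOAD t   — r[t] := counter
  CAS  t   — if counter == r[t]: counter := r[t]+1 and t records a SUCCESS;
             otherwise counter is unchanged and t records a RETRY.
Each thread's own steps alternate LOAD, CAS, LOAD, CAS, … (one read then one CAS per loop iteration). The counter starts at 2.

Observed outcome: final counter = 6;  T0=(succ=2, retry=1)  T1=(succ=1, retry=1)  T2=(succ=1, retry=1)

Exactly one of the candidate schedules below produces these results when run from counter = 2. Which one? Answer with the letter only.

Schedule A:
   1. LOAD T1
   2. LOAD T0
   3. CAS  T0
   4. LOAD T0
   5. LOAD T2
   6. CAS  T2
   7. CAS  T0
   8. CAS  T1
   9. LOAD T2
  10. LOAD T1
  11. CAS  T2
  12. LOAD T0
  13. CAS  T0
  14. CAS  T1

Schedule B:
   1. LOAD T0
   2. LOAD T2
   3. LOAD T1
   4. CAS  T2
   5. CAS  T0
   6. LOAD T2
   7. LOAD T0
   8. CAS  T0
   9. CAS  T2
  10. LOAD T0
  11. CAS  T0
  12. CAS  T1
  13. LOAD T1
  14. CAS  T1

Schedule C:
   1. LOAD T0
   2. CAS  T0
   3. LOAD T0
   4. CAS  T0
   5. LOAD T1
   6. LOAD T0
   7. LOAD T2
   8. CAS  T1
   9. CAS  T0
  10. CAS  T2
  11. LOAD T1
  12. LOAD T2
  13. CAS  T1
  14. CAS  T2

Tracing schedule B:
#1 T0 reads 2
#2 T2 reads 2
#3 T1 reads 2
#4 T2 CAS(2→3) writes; counter now 3
#5 T0 CAS(2→3) fails; counter now 3
#6 T2 reads 3
#7 T0 reads 3
#8 T0 CAS(3→4) writes; counter now 4
#9 T2 CAS(3→4) fails; counter now 4
#10 T0 reads 4
#11 T0 CAS(4→5) writes; counter now 5
#12 T1 CAS(2→3) fails; counter now 5
#13 T1 reads 5
#14 T1 CAS(5→6) writes; counter now 6

B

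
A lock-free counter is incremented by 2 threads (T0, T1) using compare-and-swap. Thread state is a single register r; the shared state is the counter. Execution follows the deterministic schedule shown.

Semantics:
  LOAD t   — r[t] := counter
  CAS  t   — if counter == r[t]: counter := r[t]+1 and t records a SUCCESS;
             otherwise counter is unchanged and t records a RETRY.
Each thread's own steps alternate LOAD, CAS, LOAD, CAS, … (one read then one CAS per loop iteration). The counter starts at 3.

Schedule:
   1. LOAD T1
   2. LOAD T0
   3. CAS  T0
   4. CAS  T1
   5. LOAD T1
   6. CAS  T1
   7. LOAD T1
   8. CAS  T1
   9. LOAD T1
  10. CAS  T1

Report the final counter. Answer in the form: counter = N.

1. LOAD T1 → mem=3 r[T1]=3 [LOAD]
2. LOAD T0 → mem=3 r[T0]=3 [LOAD]
3. CAS T0 → mem=4 r[T0]=3 [OK]
4. CAS T1 → mem=4 r[T1]=3 [RETRY]
5. LOAD T1 → mem=4 r[T1]=4 [LOAD]
6. CAS T1 → mem=5 r[T1]=4 [OK]
7. LOAD T1 → mem=5 r[T1]=5 [LOAD]
8. CAS T1 → mem=6 r[T1]=5 [OK]
9. LOAD T1 → mem=6 r[T1]=6 [LOAD]
10. CAS T1 → mem=7 r[T1]=6 [OK]

counter = 7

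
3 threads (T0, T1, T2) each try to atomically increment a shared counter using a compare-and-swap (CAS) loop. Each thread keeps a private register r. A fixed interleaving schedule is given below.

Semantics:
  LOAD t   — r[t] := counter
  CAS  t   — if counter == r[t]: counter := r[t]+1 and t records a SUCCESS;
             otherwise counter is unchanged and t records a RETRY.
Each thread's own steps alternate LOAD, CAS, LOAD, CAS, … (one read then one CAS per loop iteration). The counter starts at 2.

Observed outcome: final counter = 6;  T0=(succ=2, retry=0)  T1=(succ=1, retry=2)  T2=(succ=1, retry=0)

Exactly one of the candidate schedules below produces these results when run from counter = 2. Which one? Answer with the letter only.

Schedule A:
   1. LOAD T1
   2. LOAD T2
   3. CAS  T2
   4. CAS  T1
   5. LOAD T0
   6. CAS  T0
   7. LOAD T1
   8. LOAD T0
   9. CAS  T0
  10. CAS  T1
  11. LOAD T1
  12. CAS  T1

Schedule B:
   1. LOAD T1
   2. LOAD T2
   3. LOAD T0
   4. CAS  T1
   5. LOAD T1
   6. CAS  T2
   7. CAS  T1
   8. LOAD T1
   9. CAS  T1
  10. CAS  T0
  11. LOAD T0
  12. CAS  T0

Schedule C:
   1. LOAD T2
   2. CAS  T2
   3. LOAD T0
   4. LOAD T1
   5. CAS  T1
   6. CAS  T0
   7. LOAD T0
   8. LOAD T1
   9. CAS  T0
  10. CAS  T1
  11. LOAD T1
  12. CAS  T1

Run A:
#1 T1 reads 2
#2 T2 reads 2
#3 T2 CAS(2→3) writes; counter now 3
#4 T1 CAS(2→3) fails; counter now 3
#5 T0 reads 3
#6 T0 CAS(3→4) writes; counter now 4
#7 T1 reads 4
#8 T0 reads 4
#9 T0 CAS(4→5) writes; counter now 5
#10 T1 CAS(4→5) fails; counter now 5
#11 T1 reads 5
#12 T1 CAS(5→6) writes; counter now 6

A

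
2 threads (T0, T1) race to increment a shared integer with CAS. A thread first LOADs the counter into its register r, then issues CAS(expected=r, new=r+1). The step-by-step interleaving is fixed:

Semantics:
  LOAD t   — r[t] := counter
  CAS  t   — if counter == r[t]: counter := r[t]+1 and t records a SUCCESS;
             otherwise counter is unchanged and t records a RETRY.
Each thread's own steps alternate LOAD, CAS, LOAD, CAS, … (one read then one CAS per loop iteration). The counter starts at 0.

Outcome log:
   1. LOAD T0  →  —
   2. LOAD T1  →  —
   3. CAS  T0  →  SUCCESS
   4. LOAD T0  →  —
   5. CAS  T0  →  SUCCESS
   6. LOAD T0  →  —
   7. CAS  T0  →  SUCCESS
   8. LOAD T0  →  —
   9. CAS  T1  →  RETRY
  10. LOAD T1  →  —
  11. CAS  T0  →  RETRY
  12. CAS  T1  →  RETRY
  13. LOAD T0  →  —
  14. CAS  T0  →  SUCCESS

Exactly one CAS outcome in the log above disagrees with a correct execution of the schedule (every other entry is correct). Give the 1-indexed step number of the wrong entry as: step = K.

Re-executing:
#1 T0 reads 0
#2 T1 reads 0
#3 T0 CAS(0→1) writes; counter now 1
#4 T0 reads 1
#5 T0 CAS(1→2) writes; counter now 2
#6 T0 reads 2
#7 T0 CAS(2→3) writes; counter now 3
#8 T0 reads 3
#9 T1 CAS(0→1) fails; counter now 3
#10 T1 reads 3
#11 T0 CAS(3→4) writes; counter now 4
#12 T1 CAS(3→4) fails; counter now 4
#13 T0 reads 4
#14 T0 CAS(4→5) writes; counter now 5
Flip is step 11.

step = 11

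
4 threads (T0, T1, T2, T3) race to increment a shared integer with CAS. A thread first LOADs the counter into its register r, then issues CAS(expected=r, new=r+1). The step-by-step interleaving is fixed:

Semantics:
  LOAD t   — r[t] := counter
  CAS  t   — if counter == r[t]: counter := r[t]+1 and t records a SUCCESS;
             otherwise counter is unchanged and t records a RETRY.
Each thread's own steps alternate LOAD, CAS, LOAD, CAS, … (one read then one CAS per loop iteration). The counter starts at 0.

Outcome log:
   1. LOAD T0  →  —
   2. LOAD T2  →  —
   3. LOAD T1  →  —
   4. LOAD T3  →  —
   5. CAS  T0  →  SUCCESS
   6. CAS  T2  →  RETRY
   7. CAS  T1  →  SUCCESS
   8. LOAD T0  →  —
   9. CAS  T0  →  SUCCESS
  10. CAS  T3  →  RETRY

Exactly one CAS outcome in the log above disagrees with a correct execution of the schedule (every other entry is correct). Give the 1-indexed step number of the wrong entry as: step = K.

Reference trace:
1. LOAD T0 → mem=0 r[T0]=0 [LOAD]
2. LOAD T2 → mem=0 r[T2]=0 [LOAD]
3. LOAD T1 → mem=0 r[T1]=0 [LOAD]
4. LOAD T3 → mem=0 r[T3]=0 [LOAD]
5. CAS T0 → mem=1 r[T0]=0 [OK]
6. CAS T2 → mem=1 r[T2]=0 [RETRY]
7. CAS T1 → mem=1 r[T1]=0 [RETRY]
8. LOAD T0 → mem=1 r[T0]=1 [LOAD]
9. CAS T0 → mem=2 r[T0]=1 [OK]
10. CAS T3 → mem=2 r[T3]=0 [RETRY]
Flip is step 7.

step = 7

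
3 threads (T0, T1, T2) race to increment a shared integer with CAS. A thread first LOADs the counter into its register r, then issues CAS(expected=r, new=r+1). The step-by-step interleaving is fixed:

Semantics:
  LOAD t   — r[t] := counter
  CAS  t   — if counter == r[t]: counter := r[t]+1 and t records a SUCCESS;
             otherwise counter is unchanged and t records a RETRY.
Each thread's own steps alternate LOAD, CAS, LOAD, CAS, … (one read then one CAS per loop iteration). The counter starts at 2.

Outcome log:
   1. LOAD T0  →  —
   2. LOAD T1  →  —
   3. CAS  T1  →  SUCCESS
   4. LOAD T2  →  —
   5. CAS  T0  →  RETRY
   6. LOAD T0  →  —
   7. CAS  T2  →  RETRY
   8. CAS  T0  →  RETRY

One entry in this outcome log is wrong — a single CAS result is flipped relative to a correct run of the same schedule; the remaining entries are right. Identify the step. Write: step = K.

Reference trace:
[1] T0.load  rd  (counter 2, T0.r 2)
[2] T1.load  rd  (counter 2, T1.r 2)
[3] T1.cas  hit  (counter 3, T1.r 2)
[4] T2.load  rd  (counter 3, T2.r 3)
[5] T0.cas  miss  (counter 3, T0.r 2)
[6] T0.load  rd  (counter 3, T0.r 3)
[7] T2.cas  hit  (counter 4, T2.r 3)
[8] T0.cas  miss  (counter 4, T0.r 3)
Flip is step 7.

step = 7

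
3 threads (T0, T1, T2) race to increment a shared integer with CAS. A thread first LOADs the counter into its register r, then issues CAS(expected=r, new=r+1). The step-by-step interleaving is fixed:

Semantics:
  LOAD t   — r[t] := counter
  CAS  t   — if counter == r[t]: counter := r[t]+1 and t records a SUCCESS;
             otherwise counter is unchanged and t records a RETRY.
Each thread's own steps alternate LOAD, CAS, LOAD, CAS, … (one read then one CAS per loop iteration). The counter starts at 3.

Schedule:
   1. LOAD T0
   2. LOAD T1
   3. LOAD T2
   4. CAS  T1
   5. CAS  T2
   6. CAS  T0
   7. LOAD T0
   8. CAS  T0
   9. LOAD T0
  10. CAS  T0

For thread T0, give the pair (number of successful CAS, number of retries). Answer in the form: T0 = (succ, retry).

   1) LOAD T0:  M=3  r_T0=3
   2) LOAD T1:  M=3  r_T1=3
   3) LOAD T2:  M=3  r_T2=3
   4) CAS  T1:  M=4  r_T1=3 ✓
   5) CAS  T2:  M=4  r_T2=3 ✗
   6) CAS  T0:  M=4  r_T0=3 ✗
   7) LOAD T0:  M=4  r_T0=4
   8) CAS  T0:  M=5  r_T0=4 ✓
   9) LOAD T0:  M=5  r_T0=5
  10) CAS  T0:  M=6  r_T0=5 ✓

T0 = (2, 1)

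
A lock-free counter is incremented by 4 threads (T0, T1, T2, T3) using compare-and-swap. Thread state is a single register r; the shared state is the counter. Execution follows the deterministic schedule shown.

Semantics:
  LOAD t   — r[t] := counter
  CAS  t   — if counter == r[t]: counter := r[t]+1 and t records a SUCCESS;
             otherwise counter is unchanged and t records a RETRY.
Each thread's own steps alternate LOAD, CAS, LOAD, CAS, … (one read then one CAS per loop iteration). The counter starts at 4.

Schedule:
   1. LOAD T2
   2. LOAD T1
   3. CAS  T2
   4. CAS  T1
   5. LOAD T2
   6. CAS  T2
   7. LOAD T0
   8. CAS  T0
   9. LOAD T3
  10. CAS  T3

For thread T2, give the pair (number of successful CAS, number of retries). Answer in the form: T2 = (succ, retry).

T2 = (2, 0)

[1] T2.load  rd  (counter 4, T2.r 4)
[2] T1.load  rd  (counter 4, T1.r 4)
[3] T2.cas  hit  (counter 5, T2.r 4)
[4] T1.cas  miss  (counter 5, T1.r 4)
[5] T2.load  rd  (counter 5, T2.r 5)
[6] T2.cas  hit  (counter 6, T2.r 5)
[7] T0.load  rd  (counter 6, T0.r 6)
[8] T0.cas  hit  (counter 7, T0.r 6)
[9] T3.load  rd  (counter 7, T3.r 7)
[10] T3.cas  hit  (counter 8, T3.r 7)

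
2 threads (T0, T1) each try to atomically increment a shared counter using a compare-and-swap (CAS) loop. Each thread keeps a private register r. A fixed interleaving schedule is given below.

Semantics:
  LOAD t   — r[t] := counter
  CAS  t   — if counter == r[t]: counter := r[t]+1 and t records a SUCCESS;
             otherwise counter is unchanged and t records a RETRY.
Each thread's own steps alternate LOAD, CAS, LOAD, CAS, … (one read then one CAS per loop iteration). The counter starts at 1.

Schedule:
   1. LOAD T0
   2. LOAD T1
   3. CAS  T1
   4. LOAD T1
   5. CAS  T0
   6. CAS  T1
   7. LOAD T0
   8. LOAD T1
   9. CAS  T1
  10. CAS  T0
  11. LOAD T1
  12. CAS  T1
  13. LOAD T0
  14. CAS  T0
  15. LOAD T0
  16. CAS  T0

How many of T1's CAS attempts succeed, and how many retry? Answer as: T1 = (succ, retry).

1. LOAD T0 → mem=1 r[T0]=1 [LOAD]
2. LOAD T1 → mem=1 r[T1]=1 [LOAD]
3. CAS T1 → mem=2 r[T1]=1 [OK]
4. LOAD T1 → mem=2 r[T1]=2 [LOAD]
5. CAS T0 → mem=2 r[T0]=1 [RETRY]
6. CAS T1 → mem=3 r[T1]=2 [OK]
7. LOAD T0 → mem=3 r[T0]=3 [LOAD]
8. LOAD T1 → mem=3 r[T1]=3 [LOAD]
9. CAS T1 → mem=4 r[T1]=3 [OK]
10. CAS T0 → mem=4 r[T0]=3 [RETRY]
11. LOAD T1 → mem=4 r[T1]=4 [LOAD]
12. CAS T1 → mem=5 r[T1]=4 [OK]
13. LOAD T0 → mem=5 r[T0]=5 [LOAD]
14. CAS T0 → mem=6 r[T0]=5 [OK]
15. LOAD T0 → mem=6 r[T0]=6 [LOAD]
16. CAS T0 → mem=7 r[T0]=6 [OK]

T1 = (4, 0)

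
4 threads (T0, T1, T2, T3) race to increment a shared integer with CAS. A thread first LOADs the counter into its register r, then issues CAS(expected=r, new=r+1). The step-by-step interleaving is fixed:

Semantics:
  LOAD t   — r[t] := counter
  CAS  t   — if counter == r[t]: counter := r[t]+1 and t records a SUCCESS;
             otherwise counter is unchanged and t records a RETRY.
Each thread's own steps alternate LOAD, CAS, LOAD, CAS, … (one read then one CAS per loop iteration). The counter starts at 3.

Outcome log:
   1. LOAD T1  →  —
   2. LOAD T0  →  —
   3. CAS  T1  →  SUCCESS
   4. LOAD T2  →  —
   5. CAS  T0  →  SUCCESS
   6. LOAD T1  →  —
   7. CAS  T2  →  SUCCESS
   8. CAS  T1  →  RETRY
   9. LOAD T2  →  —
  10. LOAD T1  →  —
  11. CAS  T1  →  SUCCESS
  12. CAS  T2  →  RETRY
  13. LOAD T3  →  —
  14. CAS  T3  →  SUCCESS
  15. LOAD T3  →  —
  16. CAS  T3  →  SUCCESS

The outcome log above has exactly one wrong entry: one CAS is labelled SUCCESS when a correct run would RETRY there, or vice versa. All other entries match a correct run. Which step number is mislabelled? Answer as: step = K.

Re-executing:
[1] T1.load  rd  (counter 3, T1.r 3)
[2] T0.load  rd  (counter 3, T0.r 3)
[3] T1.cas  hit  (counter 4, T1.r 3)
[4] T2.load  rd  (counter 4, T2.r 4)
[5] T0.cas  miss  (counter 4, T0.r 3)
[6] T1.load  rd  (counter 4, T1.r 4)
[7] T2.cas  hit  (counter 5, T2.r 4)
[8] T1.cas  miss  (counter 5, T1.r 4)
[9] T2.load  rd  (counter 5, T2.r 5)
[10] T1.load  rd  (counter 5, T1.r 5)
[11] T1.cas  hit  (counter 6, T1.r 5)
[12] T2.cas  miss  (counter 6, T2.r 5)
[13] T3.load  rd  (counter 6, T3.r 6)
[14] T3.cas  hit  (counter 7, T3.r 6)
[15] T3.load  rd  (counter 7, T3.r 7)
[16] T3.cas  hit  (counter 8, T3.r 7)
Log disagrees first at step 5.

step = 5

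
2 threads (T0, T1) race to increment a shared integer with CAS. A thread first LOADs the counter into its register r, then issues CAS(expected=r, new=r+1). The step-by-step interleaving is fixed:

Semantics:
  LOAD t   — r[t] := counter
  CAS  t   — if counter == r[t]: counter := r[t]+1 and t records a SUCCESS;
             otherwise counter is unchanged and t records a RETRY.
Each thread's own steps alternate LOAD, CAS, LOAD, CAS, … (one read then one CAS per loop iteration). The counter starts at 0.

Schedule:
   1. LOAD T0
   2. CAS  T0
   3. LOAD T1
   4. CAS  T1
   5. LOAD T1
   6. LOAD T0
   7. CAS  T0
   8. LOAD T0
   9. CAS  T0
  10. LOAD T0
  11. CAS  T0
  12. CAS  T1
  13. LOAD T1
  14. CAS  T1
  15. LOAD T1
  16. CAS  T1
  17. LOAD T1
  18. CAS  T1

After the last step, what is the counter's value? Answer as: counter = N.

counter = 8

step 1: T0 LOAD ⇒ load; ctr=0 reg=0
step 2: T0 CAS ⇒ ok; ctr=1 reg=0
step 3: T1 LOAD ⇒ load; ctr=1 reg=1
step 4: T1 CAS ⇒ ok; ctr=2 reg=1
step 5: T1 LOAD ⇒ load; ctr=2 reg=2
step 6: T0 LOAD ⇒ load; ctr=2 reg=2
step 7: T0 CAS ⇒ ok; ctr=3 reg=2
step 8: T0 LOAD ⇒ load; ctr=3 reg=3
step 9: T0 CAS ⇒ ok; ctr=4 reg=3
step 10: T0 LOAD ⇒ load; ctr=4 reg=4
step 11: T0 CAS ⇒ ok; ctr=5 reg=4
step 12: T1 CAS ⇒ retry; ctr=5 reg=2
step 13: T1 LOAD ⇒ load; ctr=5 reg=5
step 14: T1 CAS ⇒ ok; ctr=6 reg=5
step 15: T1 LOAD ⇒ load; ctr=6 reg=6
step 16: T1 CAS ⇒ ok; ctr=7 reg=6
step 17: T1 LOAD ⇒ load; ctr=7 reg=7
step 18: T1 CAS ⇒ ok; ctr=8 reg=7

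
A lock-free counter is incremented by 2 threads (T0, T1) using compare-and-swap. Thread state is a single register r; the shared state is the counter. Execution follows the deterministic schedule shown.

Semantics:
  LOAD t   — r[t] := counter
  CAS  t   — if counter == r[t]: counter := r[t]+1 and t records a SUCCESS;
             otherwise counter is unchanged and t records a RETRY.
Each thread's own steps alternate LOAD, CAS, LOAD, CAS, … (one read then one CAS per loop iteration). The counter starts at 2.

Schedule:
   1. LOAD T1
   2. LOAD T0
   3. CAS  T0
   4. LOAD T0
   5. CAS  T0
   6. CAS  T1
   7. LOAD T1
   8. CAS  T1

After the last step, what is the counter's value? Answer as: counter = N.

1. LOAD T1 → mem=2 r[T1]=2 [LOAD]
2. LOAD T0 → mem=2 r[T0]=2 [LOAD]
3. CAS T0 → mem=3 r[T0]=2 [OK]
4. LOAD T0 → mem=3 r[T0]=3 [LOAD]
5. CAS T0 → mem=4 r[T0]=3 [OK]
6. CAS T1 → mem=4 r[T1]=2 [RETRY]
7. LOAD T1 → mem=4 r[T1]=4 [LOAD]
8. CAS T1 → mem=5 r[T1]=4 [OK]

counter = 5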